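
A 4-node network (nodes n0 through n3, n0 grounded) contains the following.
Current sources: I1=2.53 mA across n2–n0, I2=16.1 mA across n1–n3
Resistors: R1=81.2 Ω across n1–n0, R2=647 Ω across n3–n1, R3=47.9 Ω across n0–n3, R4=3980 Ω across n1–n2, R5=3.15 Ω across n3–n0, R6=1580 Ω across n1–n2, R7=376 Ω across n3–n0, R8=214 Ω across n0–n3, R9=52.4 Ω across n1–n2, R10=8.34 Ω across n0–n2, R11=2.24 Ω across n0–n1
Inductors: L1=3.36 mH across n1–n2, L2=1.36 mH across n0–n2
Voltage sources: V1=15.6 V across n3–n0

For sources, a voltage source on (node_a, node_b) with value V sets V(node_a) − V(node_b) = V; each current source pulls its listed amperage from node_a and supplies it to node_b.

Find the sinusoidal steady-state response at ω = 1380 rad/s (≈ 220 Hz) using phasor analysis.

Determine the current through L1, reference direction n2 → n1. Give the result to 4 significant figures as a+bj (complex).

Element admittances at ω=1380 rad/s:
  I1: injects 0.00253 A into n0 (from n2)
  Y(R1) = 0.01232+0.000j S between n1,n0
  Y(R2) = 0.001546+0.000j S between n3,n1
  Y(R3) = 0.02088+0.000j S between n0,n3
  Y(L1) = 0.000-0.2157j S between n1,n2
  Y(R4) = 0.0002513+0.000j S between n1,n2
  I2: injects 0.0161 A into n3 (from n1)
  Y(R5) = 0.3175+0.000j S between n3,n0
  Y(R6) = 0.0006329+0.000j S between n1,n2
  Y(L2) = 0.000-0.5328j S between n0,n2
  Y(R7) = 0.002660+0.000j S between n3,n0
  Y(R8) = 0.004673+0.000j S between n0,n3
  Y(R9) = 0.01908+0.000j S between n1,n2
  Y(R10) = 0.1199+0.000j S between n0,n2
  Y(R11) = 0.4464+0.000j S between n0,n1
  V1: constraint V(n3)−V(n0) = 15.6
Assemble and solve the 4×4 MNA system:
  V(n1)=0.01373+0.004543j  V(n2)=0.003398-0.002340j  V(n3)=15.60+0.000j
  i(V1)=-5.400+7.022e-06j

-0.001484+0.002229j A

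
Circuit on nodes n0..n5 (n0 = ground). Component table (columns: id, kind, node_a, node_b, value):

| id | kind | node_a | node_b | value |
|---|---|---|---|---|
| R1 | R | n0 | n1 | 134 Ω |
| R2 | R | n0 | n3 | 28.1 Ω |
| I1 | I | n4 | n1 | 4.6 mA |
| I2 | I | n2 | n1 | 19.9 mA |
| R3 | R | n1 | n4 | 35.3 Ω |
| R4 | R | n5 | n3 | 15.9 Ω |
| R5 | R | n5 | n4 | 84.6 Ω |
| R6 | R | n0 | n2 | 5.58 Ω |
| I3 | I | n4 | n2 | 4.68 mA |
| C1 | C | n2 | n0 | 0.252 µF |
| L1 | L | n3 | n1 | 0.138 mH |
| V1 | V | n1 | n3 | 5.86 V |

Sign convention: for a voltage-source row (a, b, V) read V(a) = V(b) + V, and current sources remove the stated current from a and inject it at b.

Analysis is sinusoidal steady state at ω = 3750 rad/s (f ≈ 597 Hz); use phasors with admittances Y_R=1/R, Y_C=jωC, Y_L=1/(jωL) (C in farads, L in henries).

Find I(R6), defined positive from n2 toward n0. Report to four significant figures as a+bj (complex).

MNA unknowns: 5 node voltages V₁..V_5 plus 1 source current (V1)
R1: Y=0.007463+0.000j on G[0,1]
R2: Y=0.03559+0.000j on G[0,3]
I1: z[4]−=0.0046, z[1]+=0.0046
I2: z[2]−=0.0199, z[1]+=0.0199
R3: Y=0.02833+0.000j on G[1,4]
R4: Y=0.06289+0.000j on G[5,3]
R5: Y=0.01182+0.000j on G[5,4]
R6: Y=0.1792+0.000j on G[0,2]
I3: z[4]−=0.00468, z[2]+=0.00468
C1: Y=0.000+0.0009450j on G[2,0]
L1: Y=0.000-1.932j on G[3,1]
V1: row V1−V3=5.86, i_V1 at 1,3
solve → V1=5.198+0.000j, V2=-0.08493+0.0004478j, V3=-0.6623+0.000j, V4=3.432+0.000j, V5=-0.01453+0.000j
aux → i_V1=-0.06431+11.32j

-0.01522+8.025e-05j A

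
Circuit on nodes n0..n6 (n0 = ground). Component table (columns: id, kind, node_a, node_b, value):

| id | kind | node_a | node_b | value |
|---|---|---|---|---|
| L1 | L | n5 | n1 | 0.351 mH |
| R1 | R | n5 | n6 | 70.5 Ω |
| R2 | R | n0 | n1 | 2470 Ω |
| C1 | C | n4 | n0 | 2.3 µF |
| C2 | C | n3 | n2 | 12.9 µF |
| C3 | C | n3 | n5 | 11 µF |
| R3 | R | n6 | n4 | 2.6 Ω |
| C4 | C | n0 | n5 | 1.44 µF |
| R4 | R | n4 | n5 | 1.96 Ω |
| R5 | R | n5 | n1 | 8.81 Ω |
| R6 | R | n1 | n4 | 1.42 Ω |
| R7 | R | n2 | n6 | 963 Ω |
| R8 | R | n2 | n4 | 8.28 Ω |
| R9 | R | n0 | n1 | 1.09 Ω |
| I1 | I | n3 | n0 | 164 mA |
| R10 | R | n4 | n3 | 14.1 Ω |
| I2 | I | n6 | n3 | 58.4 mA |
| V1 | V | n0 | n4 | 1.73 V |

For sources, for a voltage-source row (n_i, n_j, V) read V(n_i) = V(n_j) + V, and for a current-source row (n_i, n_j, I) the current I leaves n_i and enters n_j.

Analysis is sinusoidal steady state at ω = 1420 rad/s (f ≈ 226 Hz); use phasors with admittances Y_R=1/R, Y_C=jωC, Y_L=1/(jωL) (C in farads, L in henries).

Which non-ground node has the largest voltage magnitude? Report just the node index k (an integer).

3

MNA unknowns: 6 node voltages V₁..V_6 plus 1 source current (V1)
L1: Y=0.000-2.006j on G[5,1]
R1: Y=0.01418+0.000j on G[5,6]
R2: Y=0.0004049+0.000j on G[0,1]
C1: Y=0.000+0.003266j on G[4,0]
C2: Y=0.000+0.01832j on G[3,2]
C3: Y=0.000+0.01562j on G[3,5]
R3: Y=0.3846+0.000j on G[6,4]
C4: Y=0.000+0.002045j on G[0,5]
R4: Y=0.5102+0.000j on G[4,5]
R5: Y=0.1135+0.000j on G[5,1]
R6: Y=0.7042+0.000j on G[1,4]
R7: Y=0.001038+0.000j on G[2,6]
R8: Y=0.1208+0.000j on G[2,4]
R9: Y=0.9174+0.000j on G[0,1]
I1: z[3]−=0.164, z[0]+=0.164
R10: Y=0.07092+0.000j on G[4,3]
I2: z[6]−=0.0584, z[3]+=0.0584
V1: row V0−V4=1.73, i_V1 at 0,4
solve → V1=-0.9877+0.03399j, V2=-1.851-0.1479j, V3=-2.834+0.6522j, V4=-1.730+0.000j, V5=-1.026-0.1552j, V6=-1.851-0.005889j
aux → i_V1=-0.7423+0.02345j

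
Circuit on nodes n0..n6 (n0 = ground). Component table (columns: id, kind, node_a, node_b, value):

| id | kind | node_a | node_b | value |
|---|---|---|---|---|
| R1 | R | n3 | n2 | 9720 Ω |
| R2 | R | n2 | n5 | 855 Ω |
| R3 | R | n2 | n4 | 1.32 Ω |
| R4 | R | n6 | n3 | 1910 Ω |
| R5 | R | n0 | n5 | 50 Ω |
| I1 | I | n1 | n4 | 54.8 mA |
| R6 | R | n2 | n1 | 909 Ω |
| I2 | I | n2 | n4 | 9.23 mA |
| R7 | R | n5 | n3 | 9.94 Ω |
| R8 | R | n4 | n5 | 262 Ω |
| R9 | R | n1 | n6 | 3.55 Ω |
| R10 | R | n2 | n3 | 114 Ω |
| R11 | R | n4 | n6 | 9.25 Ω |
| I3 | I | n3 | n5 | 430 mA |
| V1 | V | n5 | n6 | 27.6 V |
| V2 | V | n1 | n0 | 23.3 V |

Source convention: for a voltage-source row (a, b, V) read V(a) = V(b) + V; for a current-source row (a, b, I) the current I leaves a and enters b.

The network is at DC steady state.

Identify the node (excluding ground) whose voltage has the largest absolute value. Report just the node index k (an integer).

Element admittances at DC:
  Y(R1) = 0.0001029 S between n3,n2
  Y(R2) = 0.001170 S between n2,n5
  Y(R3) = 0.7576 S between n2,n4
  Y(R4) = 0.0005236 S between n6,n3
  Y(R5) = 0.02000 S between n0,n5
  I1: injects 0.0548 A into n4 (from n1)
  Y(R6) = 0.001100 S between n2,n1
  I2: injects 0.00923 A into n4 (from n2)
  Y(R7) = 0.1006 S between n5,n3
  Y(R8) = 0.003817 S between n4,n5
  Y(R9) = 0.2817 S between n1,n6
  Y(R10) = 0.008772 S between n2,n3
  Y(R11) = 0.1081 S between n4,n6
  I3: injects 0.43 A into n5 (from n3)
  V1: constraint V(n5)−V(n6) = 27.6
  V2: constraint V(n1)−V(n0) = 23.3
Assemble and solve the 8×8 MNA system:
  V(n1)=23.30  V(n2)=23.47  V(n3)=41.71  V(n4)=23.24  V(n5)=47.71  V(n6)=20.11
  i(V1)=-1.249  i(V2)=-0.9541

5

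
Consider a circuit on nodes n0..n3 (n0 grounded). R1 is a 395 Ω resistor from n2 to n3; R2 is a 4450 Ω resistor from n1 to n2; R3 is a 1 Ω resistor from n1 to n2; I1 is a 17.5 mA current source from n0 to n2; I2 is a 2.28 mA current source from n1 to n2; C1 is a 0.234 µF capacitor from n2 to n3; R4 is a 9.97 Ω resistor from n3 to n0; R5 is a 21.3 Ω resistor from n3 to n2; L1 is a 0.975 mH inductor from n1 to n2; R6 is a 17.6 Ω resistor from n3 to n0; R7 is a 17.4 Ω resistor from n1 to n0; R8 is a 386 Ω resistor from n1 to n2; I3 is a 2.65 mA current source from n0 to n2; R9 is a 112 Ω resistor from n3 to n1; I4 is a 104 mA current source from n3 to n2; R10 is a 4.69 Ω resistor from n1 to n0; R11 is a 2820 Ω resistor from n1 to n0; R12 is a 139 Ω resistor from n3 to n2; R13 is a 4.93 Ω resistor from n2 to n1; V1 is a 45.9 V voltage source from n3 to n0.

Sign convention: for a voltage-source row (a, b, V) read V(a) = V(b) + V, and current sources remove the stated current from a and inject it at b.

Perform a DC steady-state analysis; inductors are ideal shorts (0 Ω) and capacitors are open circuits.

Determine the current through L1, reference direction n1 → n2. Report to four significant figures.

Apply KCL at each of the 3 non-ground nodes and solve the resulting linear system.
Node n1: branches {R2, R3, I2, L1, R7, R8, R9, R10, R11, R13} → V_1 = 9.313
Node n2: branches {R1, R2, R3, I1, I2, C1, R5, L1, R8, I3, I4, R12, R13} → V_2 = 9.313
Node n3: branches {R1, C1, R4, R5, R6, R9, I4, R12, V1} → V_3 = 45.90
Source currents: i(L1)=-2.200, i(V1)=-9.716

-2.200 A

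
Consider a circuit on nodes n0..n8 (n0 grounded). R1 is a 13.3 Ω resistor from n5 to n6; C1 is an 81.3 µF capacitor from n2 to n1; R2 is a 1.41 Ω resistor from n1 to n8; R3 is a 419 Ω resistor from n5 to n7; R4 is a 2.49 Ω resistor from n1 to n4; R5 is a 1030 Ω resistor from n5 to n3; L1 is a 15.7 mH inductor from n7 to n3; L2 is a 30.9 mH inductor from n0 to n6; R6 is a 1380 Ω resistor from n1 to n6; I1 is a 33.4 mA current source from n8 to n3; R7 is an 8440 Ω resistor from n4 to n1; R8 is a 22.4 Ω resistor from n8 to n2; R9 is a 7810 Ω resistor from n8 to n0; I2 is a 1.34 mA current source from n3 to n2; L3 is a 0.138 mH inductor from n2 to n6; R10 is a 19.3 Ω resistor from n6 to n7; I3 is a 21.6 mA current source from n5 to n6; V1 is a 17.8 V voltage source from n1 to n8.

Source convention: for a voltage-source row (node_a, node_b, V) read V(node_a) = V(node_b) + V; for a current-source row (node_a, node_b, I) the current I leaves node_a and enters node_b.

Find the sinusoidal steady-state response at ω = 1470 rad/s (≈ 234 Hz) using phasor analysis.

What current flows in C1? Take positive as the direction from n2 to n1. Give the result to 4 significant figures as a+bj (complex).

-0.6669-0.2539j A

Apply KCL at each of the 8 non-ground nodes and solve the resulting linear system.
Node n1: branches {C1, R2, R4, R6, R7, V1} → V_1 = 2.091-5.495j
Node n2: branches {C1, R8, I2, L3} → V_2 = -0.03292+0.08495j
Node n3: branches {R5, L1, I1, I2} → V_3 = 0.5493+0.8005j
Node n4: branches {R4, R7} → V_4 = 2.091-5.495j
Node n5: branches {R1, R3, R5, I3} → V_5 = -0.2826+0.09976j
Node n6: branches {R1, L2, R6, L3, R10, I3} → V_6 = -0.03196+0.09136j
Node n7: branches {R3, L1, R10} → V_7 = 0.5336+0.07918j
Node n8: branches {R2, I1, R8, R9, V1} → V_8 = -15.71-5.495j
Source currents: i(V1)=-13.29-0.2498j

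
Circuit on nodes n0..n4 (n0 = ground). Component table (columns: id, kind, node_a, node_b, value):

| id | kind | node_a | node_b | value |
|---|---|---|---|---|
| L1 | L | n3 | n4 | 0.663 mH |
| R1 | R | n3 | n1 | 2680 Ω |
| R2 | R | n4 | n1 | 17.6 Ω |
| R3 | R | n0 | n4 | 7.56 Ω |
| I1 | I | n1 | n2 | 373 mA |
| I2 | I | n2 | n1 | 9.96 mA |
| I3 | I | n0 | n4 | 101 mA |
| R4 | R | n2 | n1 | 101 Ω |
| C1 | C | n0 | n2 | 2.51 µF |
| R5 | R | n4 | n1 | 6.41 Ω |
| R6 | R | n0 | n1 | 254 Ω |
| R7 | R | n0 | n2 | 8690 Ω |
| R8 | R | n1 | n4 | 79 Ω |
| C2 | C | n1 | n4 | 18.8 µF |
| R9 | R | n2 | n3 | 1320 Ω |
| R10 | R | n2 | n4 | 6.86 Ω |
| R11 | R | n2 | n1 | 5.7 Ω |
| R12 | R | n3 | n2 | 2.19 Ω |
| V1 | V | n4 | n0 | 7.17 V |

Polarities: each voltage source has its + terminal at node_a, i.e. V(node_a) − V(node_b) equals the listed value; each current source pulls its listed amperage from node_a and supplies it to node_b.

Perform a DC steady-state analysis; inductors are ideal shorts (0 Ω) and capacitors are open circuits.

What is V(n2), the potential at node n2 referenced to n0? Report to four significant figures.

7.436 V

MNA unknowns: 4 node voltages V₁..V_4 plus 2 source currents (L1, V1)
L1: row V3−V4=0, i_L1 at 3,4
R1: Y=0.0003731 on G[3,1]
R2: Y=0.05682 on G[4,1]
R3: Y=0.1323 on G[0,4]
I1: z[1]−=0.373, z[2]+=0.373
I2: z[2]−=0.00996, z[1]+=0.00996
I3: z[0]−=0.101, z[4]+=0.101
R4: Y=0.009901 on G[2,1]
C1: Y=0.000 on G[0,2]
R5: Y=0.1560 on G[4,1]
R6: Y=0.003937 on G[0,1]
R7: Y=0.0001151 on G[0,2]
R8: Y=0.01266 on G[1,4]
C2: Y=0.000 on G[1,4]
R9: Y=0.0007576 on G[2,3]
R10: Y=0.1458 on G[2,4]
R11: Y=0.1754 on G[2,1]
R12: Y=0.4566 on G[3,2]
V1: row V4−V0=7.17, i_V1 at 4,0
solve → V1=6.346, V2=7.436, V3=7.170, V4=7.170
aux → i_L1=0.1212, i_V1=-0.8733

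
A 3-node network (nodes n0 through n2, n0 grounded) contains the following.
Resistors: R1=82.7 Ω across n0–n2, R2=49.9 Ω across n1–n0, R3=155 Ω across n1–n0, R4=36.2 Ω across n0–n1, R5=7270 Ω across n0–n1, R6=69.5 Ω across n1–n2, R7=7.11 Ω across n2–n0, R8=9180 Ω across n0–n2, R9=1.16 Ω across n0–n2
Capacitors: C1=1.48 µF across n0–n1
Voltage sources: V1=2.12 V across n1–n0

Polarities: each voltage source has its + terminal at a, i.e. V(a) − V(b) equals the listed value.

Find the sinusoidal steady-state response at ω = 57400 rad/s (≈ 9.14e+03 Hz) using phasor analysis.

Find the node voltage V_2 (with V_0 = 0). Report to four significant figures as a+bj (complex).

0.02964+0.000j V

MNA unknowns: 2 node voltages V₁..V_2 plus 1 source current (V1)
R1: Y=0.01209+0.000j on G[0,2]
R2: Y=0.02004+0.000j on G[1,0]
R3: Y=0.006452+0.000j on G[1,0]
C1: Y=0.000+0.08495j on G[0,1]
R4: Y=0.02762+0.000j on G[0,1]
R5: Y=0.0001376+0.000j on G[0,1]
R6: Y=0.01439+0.000j on G[1,2]
R7: Y=0.1406+0.000j on G[2,0]
R8: Y=0.0001089+0.000j on G[0,2]
R9: Y=0.8621+0.000j on G[0,2]
V1: row V1−V0=2.12, i_V1 at 1,0
solve → V1=2.120+0.000j, V2=0.02964+0.000j
aux → i_V1=-0.1451-0.1801j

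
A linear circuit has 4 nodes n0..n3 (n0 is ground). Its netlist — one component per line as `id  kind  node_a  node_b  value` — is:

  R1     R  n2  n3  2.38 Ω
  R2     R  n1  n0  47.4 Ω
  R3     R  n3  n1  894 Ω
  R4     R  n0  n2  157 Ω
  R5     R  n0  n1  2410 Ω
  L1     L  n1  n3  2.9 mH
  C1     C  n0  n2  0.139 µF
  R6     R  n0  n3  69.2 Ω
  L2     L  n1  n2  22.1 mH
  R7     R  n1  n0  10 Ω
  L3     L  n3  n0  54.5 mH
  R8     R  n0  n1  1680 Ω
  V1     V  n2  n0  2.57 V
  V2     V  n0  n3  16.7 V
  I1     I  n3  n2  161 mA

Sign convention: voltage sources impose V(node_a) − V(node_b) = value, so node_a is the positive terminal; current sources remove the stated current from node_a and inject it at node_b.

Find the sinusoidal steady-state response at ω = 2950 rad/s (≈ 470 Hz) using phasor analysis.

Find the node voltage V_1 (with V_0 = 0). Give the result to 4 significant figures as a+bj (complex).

MNA unknowns: 3 node voltages V₁..V_3 plus 2 source currents (V1, V2)
R1: Y=0.4202+0.000j on G[2,3]
R2: Y=0.02110+0.000j on G[1,0]
R3: Y=0.001119+0.000j on G[3,1]
R4: Y=0.006369+0.000j on G[0,2]
R5: Y=0.0004149+0.000j on G[0,1]
L1: Y=0.000-0.1169j on G[1,3]
C1: Y=0.000+0.0004100j on G[0,2]
R6: Y=0.01445+0.000j on G[0,3]
L2: Y=0.000-0.01534j on G[1,2]
R7: Y=0.1000+0.000j on G[1,0]
L3: Y=0.000-0.006220j on G[3,0]
R8: Y=0.0005952+0.000j on G[0,1]
V1: row V2−V0=2.57, i_V1 at 2,0
V2: row V0−V3=16.7, i_V2 at 0,3
I1: z[3]−=0.161, z[2]+=0.161
solve → V1=-7.812+7.139j, V2=2.570+0.000j, V3=-16.70+0.000j
aux → i_V1=-7.843+0.1582j, i_V2=-9.021+1.135j

-7.812+7.139j V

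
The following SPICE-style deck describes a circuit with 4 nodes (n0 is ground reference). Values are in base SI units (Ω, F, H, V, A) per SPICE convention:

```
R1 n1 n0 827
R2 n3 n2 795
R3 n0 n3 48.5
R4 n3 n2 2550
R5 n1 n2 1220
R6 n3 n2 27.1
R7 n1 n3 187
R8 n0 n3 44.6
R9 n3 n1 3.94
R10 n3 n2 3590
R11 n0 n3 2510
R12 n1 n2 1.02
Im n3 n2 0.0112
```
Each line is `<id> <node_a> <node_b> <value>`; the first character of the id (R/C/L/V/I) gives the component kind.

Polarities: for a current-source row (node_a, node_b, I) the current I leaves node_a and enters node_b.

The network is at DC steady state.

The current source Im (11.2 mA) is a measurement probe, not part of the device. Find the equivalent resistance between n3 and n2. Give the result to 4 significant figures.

Element admittances at DC:
  Y(R1) = 0.001209 S between n1,n0
  Y(R2) = 0.001258 S between n3,n2
  Y(R3) = 0.02062 S between n0,n3
  Y(R4) = 0.0003922 S between n3,n2
  Y(R5) = 0.0008197 S between n1,n2
  Y(R6) = 0.03690 S between n3,n2
  Y(R7) = 0.005348 S between n1,n3
  Y(R8) = 0.02242 S between n0,n3
  Y(R9) = 0.2538 S between n3,n1
  Y(R10) = 0.0002786 S between n3,n2
  Y(R11) = 0.0003984 S between n0,n3
  Y(R12) = 0.9804 S between n1,n2
  Im: injects 0.0112 A into n2 (from n3)
Assemble and solve the 3×3 MNA system:
  V(n1)=0.03521  V(n2)=0.04481  V(n3)=-0.0009802

R_eq = 4.089 Ω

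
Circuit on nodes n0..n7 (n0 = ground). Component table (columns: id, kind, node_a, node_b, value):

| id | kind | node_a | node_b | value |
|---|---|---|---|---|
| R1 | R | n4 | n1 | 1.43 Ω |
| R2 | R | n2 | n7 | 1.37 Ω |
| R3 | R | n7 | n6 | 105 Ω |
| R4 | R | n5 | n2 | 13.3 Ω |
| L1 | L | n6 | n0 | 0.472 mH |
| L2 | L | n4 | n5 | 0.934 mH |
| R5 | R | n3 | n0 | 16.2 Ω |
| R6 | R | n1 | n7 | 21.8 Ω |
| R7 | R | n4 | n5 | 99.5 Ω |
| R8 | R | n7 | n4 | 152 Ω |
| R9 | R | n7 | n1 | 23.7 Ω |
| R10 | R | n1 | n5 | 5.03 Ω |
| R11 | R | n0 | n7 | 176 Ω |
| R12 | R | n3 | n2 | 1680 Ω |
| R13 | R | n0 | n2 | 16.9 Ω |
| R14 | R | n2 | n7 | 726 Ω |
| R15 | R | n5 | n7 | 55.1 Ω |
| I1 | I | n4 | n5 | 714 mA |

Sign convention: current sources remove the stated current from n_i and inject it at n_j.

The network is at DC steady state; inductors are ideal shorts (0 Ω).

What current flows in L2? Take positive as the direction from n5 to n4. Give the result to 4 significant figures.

0.7140 A

MNA unknowns: 7 node voltages V₁..V_7 plus 2 source currents (L1, L2)
R1: Y=0.6993 on G[4,1]
R2: Y=0.7299 on G[2,7]
R3: Y=0.009524 on G[7,6]
R4: Y=0.07519 on G[5,2]
L1: row V6−V0=0, i_L1 at 6,0
L2: row V4−V5=0, i_L2 at 4,5
R5: Y=0.06173 on G[3,0]
R6: Y=0.04587 on G[1,7]
R7: Y=0.01005 on G[4,5]
R8: Y=0.006579 on G[7,4]
R9: Y=0.04219 on G[7,1]
R10: Y=0.1988 on G[1,5]
R11: Y=0.005682 on G[0,7]
R12: Y=0.0005952 on G[3,2]
R13: Y=0.05917 on G[0,2]
R14: Y=0.001377 on G[2,7]
R15: Y=0.01815 on G[5,7]
I1: z[4]−=0.714, z[5]+=0.714
solve → V1=0.000, V2=0.000, V3=0.000, V4=0.000, V5=0.000, V6=0.000, V7=0.000
aux → i_L1=0.000, i_L2=-0.7140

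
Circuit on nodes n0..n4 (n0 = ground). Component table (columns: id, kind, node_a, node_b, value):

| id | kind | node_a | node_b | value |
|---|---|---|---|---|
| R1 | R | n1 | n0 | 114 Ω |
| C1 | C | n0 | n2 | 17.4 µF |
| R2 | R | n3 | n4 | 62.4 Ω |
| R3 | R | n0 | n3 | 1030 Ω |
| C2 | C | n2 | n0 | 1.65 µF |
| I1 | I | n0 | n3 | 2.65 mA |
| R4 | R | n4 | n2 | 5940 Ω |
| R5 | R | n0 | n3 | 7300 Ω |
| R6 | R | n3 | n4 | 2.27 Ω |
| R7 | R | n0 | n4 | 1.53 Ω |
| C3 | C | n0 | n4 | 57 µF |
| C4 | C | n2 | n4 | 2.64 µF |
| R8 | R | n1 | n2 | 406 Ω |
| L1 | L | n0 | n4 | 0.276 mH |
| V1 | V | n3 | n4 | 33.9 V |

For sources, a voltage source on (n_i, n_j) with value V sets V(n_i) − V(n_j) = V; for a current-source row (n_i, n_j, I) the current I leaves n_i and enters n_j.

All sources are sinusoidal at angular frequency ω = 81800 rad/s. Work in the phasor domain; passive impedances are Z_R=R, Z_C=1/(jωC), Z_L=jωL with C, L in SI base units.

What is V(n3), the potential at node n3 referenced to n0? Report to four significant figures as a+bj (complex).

Element admittances at ω=81800 rad/s:
  Y(R1) = 0.008772+0.000j S between n1,n0
  Y(C1) = 0.000+1.423j S between n0,n2
  Y(R2) = 0.01603+0.000j S between n3,n4
  Y(R3) = 0.0009709+0.000j S between n0,n3
  Y(C2) = 0.000+0.1350j S between n2,n0
  I1: injects 0.00265 A into n3 (from n0)
  Y(R4) = 0.0001684+0.000j S between n4,n2
  Y(R5) = 0.0001370+0.000j S between n0,n3
  Y(R6) = 0.4405+0.000j S between n3,n4
  Y(R7) = 0.6536+0.000j S between n0,n4
  Y(C3) = 0.000+4.663j S between n0,n4
  Y(C4) = 0.000+0.2160j S between n2,n4
  Y(R8) = 0.002463+0.000j S between n1,n2
  Y(L1) = 0.000-0.04429j S between n0,n4
  V1: constraint V(n3)−V(n4) = 33.9
Assemble and solve the 5×5 MNA system:
  V(n1)=-2.598e-05+0.0001902j  V(n2)=-0.0001185+0.0008675j  V(n3)=33.90+0.007128j  V(n4)=-0.0009708+0.007128j
  i(V1)=-15.51-7.897e-06j

33.90+0.007128j V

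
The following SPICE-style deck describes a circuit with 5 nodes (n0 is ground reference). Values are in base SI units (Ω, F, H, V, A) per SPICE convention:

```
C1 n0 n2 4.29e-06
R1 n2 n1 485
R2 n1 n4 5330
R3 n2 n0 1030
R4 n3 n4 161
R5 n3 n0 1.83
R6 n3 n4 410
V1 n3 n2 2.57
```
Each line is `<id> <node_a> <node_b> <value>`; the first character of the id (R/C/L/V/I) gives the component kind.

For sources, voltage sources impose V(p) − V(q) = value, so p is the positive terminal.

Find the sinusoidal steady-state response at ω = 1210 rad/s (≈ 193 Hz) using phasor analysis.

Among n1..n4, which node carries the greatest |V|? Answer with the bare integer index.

Element admittances at ω=1210 rad/s:
  Y(C1) = 0.000+0.005191j S between n0,n2
  Y(R1) = 0.002062+0.000j S between n2,n1
  Y(R2) = 0.0001876+0.000j S between n1,n4
  Y(R3) = 0.0009709+0.000j S between n2,n0
  Y(R4) = 0.006211+0.000j S between n3,n4
  Y(R5) = 0.5464+0.000j S between n3,n0
  Y(R6) = 0.002439+0.000j S between n3,n4
  V1: constraint V(n3)−V(n2) = 2.57
Assemble and solve the 5×5 MNA system:
  V(n1)=-2.355+0.02432j  V(n2)=-2.565+0.02432j  V(n3)=0.004789+0.02432j  V(n4)=-0.04531+0.02432j
  i(V1)=-0.003050-0.01329j

2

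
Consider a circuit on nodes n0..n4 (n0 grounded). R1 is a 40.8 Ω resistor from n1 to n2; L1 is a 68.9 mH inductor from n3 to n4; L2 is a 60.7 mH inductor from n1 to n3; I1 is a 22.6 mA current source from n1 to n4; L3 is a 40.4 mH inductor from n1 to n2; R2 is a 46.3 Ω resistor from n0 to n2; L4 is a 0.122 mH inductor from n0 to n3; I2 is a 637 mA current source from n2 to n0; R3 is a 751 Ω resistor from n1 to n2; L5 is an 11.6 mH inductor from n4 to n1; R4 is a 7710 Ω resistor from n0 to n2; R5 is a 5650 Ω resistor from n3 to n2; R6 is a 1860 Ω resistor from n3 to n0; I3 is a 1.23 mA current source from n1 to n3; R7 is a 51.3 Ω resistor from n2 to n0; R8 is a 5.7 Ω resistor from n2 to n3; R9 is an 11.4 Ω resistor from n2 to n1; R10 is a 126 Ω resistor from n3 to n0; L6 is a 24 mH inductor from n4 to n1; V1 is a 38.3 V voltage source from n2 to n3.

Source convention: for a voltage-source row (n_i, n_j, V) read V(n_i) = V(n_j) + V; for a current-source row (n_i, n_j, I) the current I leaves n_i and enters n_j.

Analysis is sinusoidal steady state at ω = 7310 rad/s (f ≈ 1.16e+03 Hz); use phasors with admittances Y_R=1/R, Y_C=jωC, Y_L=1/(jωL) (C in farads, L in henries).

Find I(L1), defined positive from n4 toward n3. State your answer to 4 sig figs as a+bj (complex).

Element admittances at ω=7310 rad/s:
  Y(R1) = 0.02451+0.000j S between n1,n2
  Y(L1) = 0.000-0.001985j S between n3,n4
  Y(L2) = 0.000-0.002254j S between n1,n3
  I1: injects 0.0226 A into n4 (from n1)
  Y(L3) = 0.000-0.003386j S between n1,n2
  Y(R2) = 0.02160+0.000j S between n0,n2
  Y(L4) = 0.000-1.121j S between n0,n3
  I2: injects 0.637 A into n0 (from n2)
  Y(R3) = 0.001332+0.000j S between n1,n2
  Y(L5) = 0.000-0.01179j S between n4,n1
  Y(R4) = 0.0001297+0.000j S between n0,n2
  Y(R5) = 0.0001770+0.000j S between n3,n2
  Y(R6) = 0.0005376+0.000j S between n3,n0
  I3: injects 0.00123 A into n3 (from n1)
  Y(R7) = 0.01949+0.000j S between n2,n0
  Y(R8) = 0.1754+0.000j S between n2,n3
  Y(R9) = 0.08772+0.000j S between n2,n1
  Y(R10) = 0.007937+0.000j S between n3,n0
  Y(L6) = 0.000-0.005700j S between n4,n1
  V1: constraint V(n2)−V(n3) = 38.3
Assemble and solve the 5×5 MNA system:
  V(n1)=38.09-0.6185j  V(n2)=38.21-1.972j  V(n3)=-0.08741-1.972j  V(n4)=34.20+0.4037j
  i(V1)=-8.947+0.2354j

0.004717-0.06808j A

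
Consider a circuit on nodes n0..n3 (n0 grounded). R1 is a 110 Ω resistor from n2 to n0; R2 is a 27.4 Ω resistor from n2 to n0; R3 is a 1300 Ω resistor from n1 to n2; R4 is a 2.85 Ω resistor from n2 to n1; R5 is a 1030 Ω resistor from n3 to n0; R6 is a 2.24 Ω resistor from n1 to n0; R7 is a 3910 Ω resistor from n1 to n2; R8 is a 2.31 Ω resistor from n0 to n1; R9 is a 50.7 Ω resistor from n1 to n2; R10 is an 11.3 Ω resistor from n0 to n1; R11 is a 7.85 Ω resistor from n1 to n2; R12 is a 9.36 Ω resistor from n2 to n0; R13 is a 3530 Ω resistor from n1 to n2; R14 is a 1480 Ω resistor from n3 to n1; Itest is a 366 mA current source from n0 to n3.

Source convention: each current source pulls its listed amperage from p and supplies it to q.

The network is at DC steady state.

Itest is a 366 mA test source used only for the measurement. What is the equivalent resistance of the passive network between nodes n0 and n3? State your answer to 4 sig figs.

R_eq = 607.5 Ω

Apply KCL at each of the 3 non-ground nodes and solve the resulting linear system.
Node n1: branches {R3, R4, R6, R7, R8, R9, R10, R11, R13, R14} → V_1 = 0.1384
Node n2: branches {R1, R2, R3, R4, R7, R9, R11, R12, R13} → V_2 = 0.1061
Node n3: branches {R5, R14, Itest} → V_3 = 222.3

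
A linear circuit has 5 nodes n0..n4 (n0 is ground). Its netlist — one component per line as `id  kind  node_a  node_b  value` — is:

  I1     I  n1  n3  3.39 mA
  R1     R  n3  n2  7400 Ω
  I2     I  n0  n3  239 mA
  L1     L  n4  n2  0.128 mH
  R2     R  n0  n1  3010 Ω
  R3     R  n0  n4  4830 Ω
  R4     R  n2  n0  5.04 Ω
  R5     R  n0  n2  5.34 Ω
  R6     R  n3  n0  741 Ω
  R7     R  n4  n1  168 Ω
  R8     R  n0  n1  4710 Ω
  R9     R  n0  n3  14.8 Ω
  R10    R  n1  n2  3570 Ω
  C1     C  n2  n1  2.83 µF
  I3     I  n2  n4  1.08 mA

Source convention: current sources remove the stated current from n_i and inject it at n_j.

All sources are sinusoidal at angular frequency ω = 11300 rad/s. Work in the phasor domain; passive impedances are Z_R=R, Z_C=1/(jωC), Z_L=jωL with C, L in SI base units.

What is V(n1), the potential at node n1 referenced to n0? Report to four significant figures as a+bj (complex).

Apply KCL at each of the 4 non-ground nodes and solve the resulting linear system.
Node n1: branches {I1, R2, R7, R8, R10, C1} → V_1 = -0.02877+0.1014j
Node n2: branches {R1, L1, R4, R5, R10, C1, I3} → V_2 = -0.007512-0.0001438j
Node n3: branches {I1, R1, I2, R6, R9} → V_3 = 3.510-2.814e-07j
Node n4: branches {L1, R3, R7, I3} → V_4 = -0.008374+0.001245j

-0.02877+0.1014j V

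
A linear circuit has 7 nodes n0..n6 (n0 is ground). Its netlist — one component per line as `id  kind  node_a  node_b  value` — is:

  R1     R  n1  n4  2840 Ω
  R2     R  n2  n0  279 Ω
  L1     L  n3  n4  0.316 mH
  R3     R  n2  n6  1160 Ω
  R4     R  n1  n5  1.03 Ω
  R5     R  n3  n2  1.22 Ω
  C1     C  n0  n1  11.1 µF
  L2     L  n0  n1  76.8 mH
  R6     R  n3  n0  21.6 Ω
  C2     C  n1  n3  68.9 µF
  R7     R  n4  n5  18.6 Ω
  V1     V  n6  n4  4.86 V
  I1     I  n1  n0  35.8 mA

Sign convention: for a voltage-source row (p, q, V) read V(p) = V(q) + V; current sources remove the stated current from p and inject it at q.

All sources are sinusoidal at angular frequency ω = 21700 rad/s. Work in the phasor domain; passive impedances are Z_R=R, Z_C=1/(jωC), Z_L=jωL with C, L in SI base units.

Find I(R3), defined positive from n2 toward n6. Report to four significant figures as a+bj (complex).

-0.004177+2.021e-05j A

MNA unknowns: 6 node voltages V₁..V_6 plus 1 source current (V1)
R1: Y=0.0003521+0.000j on G[1,4]
R2: Y=0.003584+0.000j on G[2,0]
L1: Y=0.000-0.1458j on G[3,4]
R3: Y=0.0008621+0.000j on G[2,6]
R4: Y=0.9709+0.000j on G[1,5]
R5: Y=0.8197+0.000j on G[3,2]
C1: Y=0.000+0.2409j on G[0,1]
L2: Y=0.000-0.0006000j on G[0,1]
R6: Y=0.04630+0.000j on G[3,0]
C2: Y=0.000+1.495j on G[1,3]
R7: Y=0.05376+0.000j on G[4,5]
V1: row V6−V4=4.86, i_V1 at 6,4
I1: z[1]−=0.0358, z[0]+=0.0358
solve → V1=-0.02920+0.1422j, V2=-0.02779+0.1401j, V3=-0.03301+0.1407j, V4=-0.04216+0.1166j, V5=-0.02988+0.1409j, V6=4.818+0.1166j
aux → i_V1=-0.004177+2.021e-05j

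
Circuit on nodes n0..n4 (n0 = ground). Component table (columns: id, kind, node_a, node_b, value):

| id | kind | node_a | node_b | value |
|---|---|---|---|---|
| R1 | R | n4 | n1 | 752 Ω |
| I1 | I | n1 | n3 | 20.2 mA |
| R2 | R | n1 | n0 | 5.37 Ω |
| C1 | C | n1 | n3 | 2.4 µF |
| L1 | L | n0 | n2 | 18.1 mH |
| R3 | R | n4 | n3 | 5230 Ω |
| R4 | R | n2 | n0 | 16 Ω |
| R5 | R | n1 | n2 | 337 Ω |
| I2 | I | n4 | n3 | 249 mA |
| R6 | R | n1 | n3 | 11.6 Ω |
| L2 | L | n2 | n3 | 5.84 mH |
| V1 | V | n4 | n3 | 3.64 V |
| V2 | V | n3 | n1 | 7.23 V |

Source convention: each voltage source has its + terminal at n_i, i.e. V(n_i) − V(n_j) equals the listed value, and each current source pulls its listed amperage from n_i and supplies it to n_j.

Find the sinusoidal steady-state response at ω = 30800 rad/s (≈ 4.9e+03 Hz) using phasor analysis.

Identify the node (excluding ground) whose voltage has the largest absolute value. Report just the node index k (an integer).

MNA unknowns: 4 node voltages V₁..V_4 plus 2 source currents (V1, V2)
R1: Y=0.001330+0.000j on G[4,1]
I1: z[1]−=0.0202, z[3]+=0.0202
R2: Y=0.1862+0.000j on G[1,0]
C1: Y=0.000+0.07392j on G[1,3]
L1: Y=0.000-0.001794j on G[0,2]
R3: Y=0.0001912+0.000j on G[4,3]
R4: Y=0.06250+0.000j on G[2,0]
R5: Y=0.002967+0.000j on G[1,2]
I2: z[4]−=0.249, z[3]+=0.249
R6: Y=0.08621+0.000j on G[1,3]
L2: Y=0.000-0.005560j on G[2,3]
V1: row V4−V3=3.64, i_V1 at 4,3
V2: row V3−V1=7.23, i_V2 at 3,1
solve → V1=-0.02203+0.2001j, V2=0.08268-0.5937j, V3=7.208+0.2001j, V4=10.85+0.2001j
aux → i_V1=-0.2642+0.000j, i_V2=-0.6219-0.4948j

4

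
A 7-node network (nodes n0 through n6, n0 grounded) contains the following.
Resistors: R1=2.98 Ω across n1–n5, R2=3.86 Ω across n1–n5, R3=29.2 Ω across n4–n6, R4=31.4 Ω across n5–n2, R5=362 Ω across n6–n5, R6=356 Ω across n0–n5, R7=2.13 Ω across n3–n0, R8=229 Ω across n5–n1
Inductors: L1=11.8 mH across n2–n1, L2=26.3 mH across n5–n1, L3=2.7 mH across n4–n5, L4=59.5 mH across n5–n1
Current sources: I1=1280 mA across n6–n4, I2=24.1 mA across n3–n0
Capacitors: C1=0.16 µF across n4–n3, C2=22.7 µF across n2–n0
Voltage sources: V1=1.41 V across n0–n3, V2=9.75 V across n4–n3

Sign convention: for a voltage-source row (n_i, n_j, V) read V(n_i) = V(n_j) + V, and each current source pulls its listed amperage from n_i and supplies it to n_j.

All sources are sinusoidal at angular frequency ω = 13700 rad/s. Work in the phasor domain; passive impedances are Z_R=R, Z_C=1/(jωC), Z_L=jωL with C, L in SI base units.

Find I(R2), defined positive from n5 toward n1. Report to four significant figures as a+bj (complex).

MNA unknowns: 6 node voltages V₁..V_6 plus 2 source currents (V1, V2)
R1: Y=0.3356+0.000j on G[1,5]
R2: Y=0.2591+0.000j on G[1,5]
R3: Y=0.03425+0.000j on G[4,6]
R4: Y=0.03185+0.000j on G[5,2]
R5: Y=0.002762+0.000j on G[6,5]
L1: Y=0.000-0.006186j on G[2,1]
R6: Y=0.002809+0.000j on G[0,5]
R7: Y=0.4695+0.000j on G[3,0]
L2: Y=0.000-0.002775j on G[5,1]
L3: Y=0.000-0.02703j on G[4,5]
I1: z[6]−=1.28, z[4]+=1.28
C1: Y=0.000+0.002192j on G[4,3]
R8: Y=0.004367+0.000j on G[5,1]
L4: Y=0.000-0.001227j on G[5,1]
I2: z[3]−=0.0241, z[0]+=0.0241
C2: Y=0.000+0.3110j on G[2,0]
V1: row V0−V3=1.41, i_V1 at 0,3
V2: row V4−V3=9.75, i_V2 at 4,3
solve → V1=1.704-4.578j, V2=-0.5015-0.1327j, V3=-1.410+0.000j, V4=8.340+0.000j, V5=1.658-4.601j, V6=-26.74-0.3435j
aux → i_V1=-0.5919-0.1689j, i_V2=-0.04593+0.1475j

-0.01185-0.005979j A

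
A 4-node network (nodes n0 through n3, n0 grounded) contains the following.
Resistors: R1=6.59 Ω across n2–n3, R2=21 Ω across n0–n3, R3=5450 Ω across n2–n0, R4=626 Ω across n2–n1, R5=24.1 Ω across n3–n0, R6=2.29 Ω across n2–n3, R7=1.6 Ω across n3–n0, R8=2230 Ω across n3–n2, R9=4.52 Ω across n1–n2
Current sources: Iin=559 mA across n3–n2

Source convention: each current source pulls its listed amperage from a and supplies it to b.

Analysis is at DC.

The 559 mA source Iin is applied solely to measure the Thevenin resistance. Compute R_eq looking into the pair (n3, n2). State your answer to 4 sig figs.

R_eq = 1.698 Ω

Apply KCL at each of the 3 non-ground nodes and solve the resulting linear system.
Node n1: branches {R4, R9} → V_1 = 0.9487
Node n2: branches {R1, R3, R4, R6, R8, R9, Iin} → V_2 = 0.9487
Node n3: branches {R1, R2, R5, R6, R7, R8, Iin} → V_3 = -0.0002438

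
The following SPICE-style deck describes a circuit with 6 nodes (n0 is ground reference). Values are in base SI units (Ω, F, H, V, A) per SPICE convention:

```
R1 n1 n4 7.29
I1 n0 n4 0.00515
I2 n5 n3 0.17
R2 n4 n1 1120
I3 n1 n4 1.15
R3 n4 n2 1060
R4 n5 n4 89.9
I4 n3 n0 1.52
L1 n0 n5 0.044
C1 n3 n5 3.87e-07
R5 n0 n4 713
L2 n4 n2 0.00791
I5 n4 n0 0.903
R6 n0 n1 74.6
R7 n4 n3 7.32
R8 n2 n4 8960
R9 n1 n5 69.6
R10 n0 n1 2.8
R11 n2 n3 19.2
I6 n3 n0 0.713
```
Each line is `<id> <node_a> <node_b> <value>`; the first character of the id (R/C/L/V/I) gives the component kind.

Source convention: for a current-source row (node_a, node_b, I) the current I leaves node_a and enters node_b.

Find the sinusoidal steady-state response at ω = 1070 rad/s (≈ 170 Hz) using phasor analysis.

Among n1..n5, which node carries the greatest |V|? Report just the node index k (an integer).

3

Element admittances at ω=1070 rad/s:
  Y(R1) = 0.1372+0.000j S between n1,n4
  I1: injects 0.00515 A into n4 (from n0)
  I2: injects 0.17 A into n3 (from n5)
  Y(R2) = 0.0008929+0.000j S between n4,n1
  I3: injects 1.15 A into n4 (from n1)
  Y(R3) = 0.0009434+0.000j S between n4,n2
  Y(R4) = 0.01112+0.000j S between n5,n4
  I4: injects 1.52 A into n0 (from n3)
  Y(L1) = 0.000-0.02124j S between n0,n5
  Y(C1) = 0.000+0.0004141j S between n3,n5
  Y(R5) = 0.001403+0.000j S between n0,n4
  Y(L2) = 0.000-0.1182j S between n4,n2
  I5: injects 0.903 A into n0 (from n4)
  Y(R6) = 0.01340+0.000j S between n0,n1
  Y(R7) = 0.1366+0.000j S between n4,n3
  Y(R8) = 0.0001116+0.000j S between n2,n4
  Y(R9) = 0.01437+0.000j S between n1,n5
  Y(R10) = 0.3571+0.000j S between n0,n1
  Y(R11) = 0.05208+0.000j S between n2,n3
  I6: injects 0.713 A into n0 (from n3)
Assemble and solve the 5×5 MNA system:
  V(n1)=-7.771-0.6325j  V(n2)=-21.39-5.640j  V(n3)=-31.26-2.455j  V(n4)=-19.95-1.301j  V(n5)=-11.12-10.52j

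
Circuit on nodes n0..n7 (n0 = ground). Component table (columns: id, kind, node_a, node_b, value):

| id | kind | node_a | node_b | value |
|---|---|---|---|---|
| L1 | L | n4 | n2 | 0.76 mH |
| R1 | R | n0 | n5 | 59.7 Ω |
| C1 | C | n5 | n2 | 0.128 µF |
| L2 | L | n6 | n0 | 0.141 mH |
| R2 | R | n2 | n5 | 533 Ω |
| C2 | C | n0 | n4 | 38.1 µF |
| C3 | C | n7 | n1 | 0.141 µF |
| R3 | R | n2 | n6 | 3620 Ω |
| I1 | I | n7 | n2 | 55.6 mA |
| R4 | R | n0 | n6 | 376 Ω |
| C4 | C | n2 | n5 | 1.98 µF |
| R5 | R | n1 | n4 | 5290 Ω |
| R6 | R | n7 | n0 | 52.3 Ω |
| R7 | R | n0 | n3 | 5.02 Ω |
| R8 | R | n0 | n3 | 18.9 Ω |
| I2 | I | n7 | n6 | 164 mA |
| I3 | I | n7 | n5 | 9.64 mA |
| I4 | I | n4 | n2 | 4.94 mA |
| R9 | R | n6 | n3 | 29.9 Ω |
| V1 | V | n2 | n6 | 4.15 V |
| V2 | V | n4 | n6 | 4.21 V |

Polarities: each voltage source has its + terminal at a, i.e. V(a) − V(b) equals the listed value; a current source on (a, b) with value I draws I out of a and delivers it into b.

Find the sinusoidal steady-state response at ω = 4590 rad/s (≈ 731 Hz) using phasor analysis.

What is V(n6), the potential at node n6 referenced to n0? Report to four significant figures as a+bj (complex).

Element admittances at ω=4590 rad/s:
  Y(L1) = 0.000-0.2867j S between n4,n2
  Y(R1) = 0.01675+0.000j S between n0,n5
  Y(C1) = 0.000+0.0005875j S between n5,n2
  Y(L2) = 0.000-1.545j S between n6,n0
  Y(R2) = 0.001876+0.000j S between n2,n5
  Y(C2) = 0.000+0.1749j S between n0,n4
  Y(C3) = 0.000+0.0006472j S between n7,n1
  Y(R3) = 0.0002762+0.000j S between n2,n6
  I1: injects 0.0556 A into n2 (from n7)
  Y(R4) = 0.002660+0.000j S between n0,n6
  Y(C4) = 0.000+0.009088j S between n2,n5
  Y(R5) = 0.0001890+0.000j S between n1,n4
  Y(R6) = 0.01912+0.000j S between n7,n0
  Y(R7) = 0.1992+0.000j S between n0,n3
  Y(R8) = 0.05291+0.000j S between n0,n3
  I2: injects 0.164 A into n6 (from n7)
  I3: injects 0.00964 A into n5 (from n7)
  I4: injects 0.00494 A into n2 (from n4)
  Y(R9) = 0.03344+0.000j S between n6,n3
  V1: constraint V(n2)−V(n6) = 4.15
  V2: constraint V(n4)−V(n6) = 4.21
Assemble and solve the 9×9 MNA system:
  V(n1)=-10.51-4.418j  V(n2)=4.710+0.1308j  V(n3)=0.06559+0.01532j  V(n4)=4.770+0.1308j  V(n5)=1.734+1.559j  V(n6)=0.5601+0.1308j  V(n7)=-11.84+0.04497j
  i(V1)=0.03999-0.04332j  i(V2)=0.01505-0.8178j

0.5601+0.1308j V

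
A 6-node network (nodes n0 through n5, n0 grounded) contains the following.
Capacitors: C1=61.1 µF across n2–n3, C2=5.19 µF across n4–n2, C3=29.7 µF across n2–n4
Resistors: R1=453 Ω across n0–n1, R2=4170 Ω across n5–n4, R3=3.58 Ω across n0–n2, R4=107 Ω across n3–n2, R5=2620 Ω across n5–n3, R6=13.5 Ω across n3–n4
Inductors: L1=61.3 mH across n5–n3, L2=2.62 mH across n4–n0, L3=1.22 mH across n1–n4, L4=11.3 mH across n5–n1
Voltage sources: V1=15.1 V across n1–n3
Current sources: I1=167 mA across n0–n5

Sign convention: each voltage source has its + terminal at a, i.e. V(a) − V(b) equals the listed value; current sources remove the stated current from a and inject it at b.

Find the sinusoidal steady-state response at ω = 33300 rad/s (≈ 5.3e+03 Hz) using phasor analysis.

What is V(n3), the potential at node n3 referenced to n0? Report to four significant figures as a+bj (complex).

0.6581-0.03656j V

Element admittances at ω=33300 rad/s:
  Y(C1) = 0.000+2.035j S between n2,n3
  Y(R1) = 0.002208+0.000j S between n0,n1
  Y(R2) = 0.0002398+0.000j S between n5,n4
  Y(R3) = 0.2793+0.000j S between n0,n2
  Y(C2) = 0.000+0.1728j S between n4,n2
  Y(C3) = 0.000+0.9890j S between n2,n4
  Y(R4) = 0.009346+0.000j S between n3,n2
  Y(L1) = 0.000-0.0004899j S between n5,n3
  Y(R5) = 0.0003817+0.000j S between n5,n3
  Y(R6) = 0.07407+0.000j S between n3,n4
  Y(L2) = 0.000-0.01146j S between n4,n0
  Y(L3) = 0.000-0.02461j S between n1,n4
  Y(L4) = 0.000-0.002658j S between n5,n1
  V1: constraint V(n1)−V(n3) = 15.1
  I1: injects 0.167 A into n5 (from n0)
Assemble and solve the 6×6 MNA system:
  V(n1)=15.76-0.03656j  V(n2)=0.4746+0.006656j  V(n3)=0.6581-0.03656j  V(n4)=0.1552-0.03029j  V(n5)=23.01+48.57j
  i(V1)=0.09455+0.3649j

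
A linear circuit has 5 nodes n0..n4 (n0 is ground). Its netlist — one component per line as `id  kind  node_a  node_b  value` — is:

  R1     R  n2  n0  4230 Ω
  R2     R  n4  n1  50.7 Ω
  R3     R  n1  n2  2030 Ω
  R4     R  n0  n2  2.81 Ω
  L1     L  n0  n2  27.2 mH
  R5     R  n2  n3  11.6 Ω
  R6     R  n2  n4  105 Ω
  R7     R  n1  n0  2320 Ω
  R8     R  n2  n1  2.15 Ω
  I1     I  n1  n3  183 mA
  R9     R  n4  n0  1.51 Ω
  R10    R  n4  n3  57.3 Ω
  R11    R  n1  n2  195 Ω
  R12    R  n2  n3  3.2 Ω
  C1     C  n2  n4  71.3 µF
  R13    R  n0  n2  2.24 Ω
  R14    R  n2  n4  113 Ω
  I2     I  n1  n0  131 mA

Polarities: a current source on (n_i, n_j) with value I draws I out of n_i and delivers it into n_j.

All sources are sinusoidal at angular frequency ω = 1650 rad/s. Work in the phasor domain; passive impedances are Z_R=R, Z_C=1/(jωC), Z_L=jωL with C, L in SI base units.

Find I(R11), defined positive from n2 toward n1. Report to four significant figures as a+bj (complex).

Element admittances at ω=1650 rad/s:
  Y(R1) = 0.0002364+0.000j S between n2,n0
  Y(R2) = 0.01972+0.000j S between n4,n1
  Y(R3) = 0.0004926+0.000j S between n1,n2
  Y(R4) = 0.3559+0.000j S between n0,n2
  Y(L1) = 0.000-0.02228j S between n0,n2
  Y(R5) = 0.08621+0.000j S between n2,n3
  Y(R6) = 0.009524+0.000j S between n2,n4
  Y(R7) = 0.0004310+0.000j S between n1,n0
  Y(R8) = 0.4651+0.000j S between n2,n1
  I1: injects 0.183 A into n3 (from n1)
  Y(R9) = 0.6623+0.000j S between n4,n0
  Y(R10) = 0.01745+0.000j S between n4,n3
  Y(R11) = 0.005128+0.000j S between n1,n2
  Y(R12) = 0.3125+0.000j S between n2,n3
  Y(C1) = 0.000+0.1176j S between n2,n4
  Y(R13) = 0.4464+0.000j S between n0,n2
  Y(R14) = 0.008850+0.000j S between n2,n4
  I2: injects 0.131 A into n0 (from n1)
Assemble and solve the 4×4 MNA system:
  V(n1)=-0.7789+0.01047j  V(n2)=-0.1443+0.01172j  V(n3)=0.3005+0.01043j  V(n4)=-0.02284-0.01907j

0.003255+6.396e-06j A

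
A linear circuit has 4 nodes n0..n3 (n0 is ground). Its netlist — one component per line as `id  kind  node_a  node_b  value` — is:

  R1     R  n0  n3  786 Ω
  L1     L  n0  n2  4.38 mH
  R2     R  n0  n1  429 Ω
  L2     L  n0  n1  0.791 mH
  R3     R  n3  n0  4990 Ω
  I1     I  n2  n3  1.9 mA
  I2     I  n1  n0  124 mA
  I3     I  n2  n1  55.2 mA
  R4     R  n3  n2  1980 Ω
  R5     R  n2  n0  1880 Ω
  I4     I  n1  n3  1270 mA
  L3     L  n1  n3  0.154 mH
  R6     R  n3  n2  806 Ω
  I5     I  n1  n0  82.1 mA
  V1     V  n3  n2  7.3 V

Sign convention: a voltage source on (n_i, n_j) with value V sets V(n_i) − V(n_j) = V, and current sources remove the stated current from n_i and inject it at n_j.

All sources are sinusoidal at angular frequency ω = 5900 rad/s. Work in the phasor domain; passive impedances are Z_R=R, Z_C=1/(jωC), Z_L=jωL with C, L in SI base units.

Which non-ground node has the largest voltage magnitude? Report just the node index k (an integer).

MNA unknowns: 3 node voltages V₁..V_3 plus 1 source current (V1)
R1: Y=0.001272+0.000j on G[0,3]
L1: Y=0.000-0.03870j on G[0,2]
R2: Y=0.002331+0.000j on G[0,1]
L2: Y=0.000-0.2143j on G[0,1]
R3: Y=0.0002004+0.000j on G[3,0]
I1: z[2]−=0.0019, z[3]+=0.0019
I2: z[1]−=0.124, z[0]+=0.124
I3: z[2]−=0.0552, z[1]+=0.0552
R4: Y=0.0005051+0.000j on G[3,2]
R5: Y=0.0005319+0.000j on G[2,0]
I4: z[1]−=1.27, z[3]+=1.27
L3: Y=0.000-1.101j on G[1,3]
R6: Y=0.001241+0.000j on G[3,2]
I5: z[1]−=0.0821, z[0]+=0.0821
V1: row V3−V2=7.3, i_V1 at 3,2
solve → V1=1.076-0.9879j, V2=-6.012+0.1131j, V3=1.288+0.1131j
aux → i_V1=0.04553+0.2327j

2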